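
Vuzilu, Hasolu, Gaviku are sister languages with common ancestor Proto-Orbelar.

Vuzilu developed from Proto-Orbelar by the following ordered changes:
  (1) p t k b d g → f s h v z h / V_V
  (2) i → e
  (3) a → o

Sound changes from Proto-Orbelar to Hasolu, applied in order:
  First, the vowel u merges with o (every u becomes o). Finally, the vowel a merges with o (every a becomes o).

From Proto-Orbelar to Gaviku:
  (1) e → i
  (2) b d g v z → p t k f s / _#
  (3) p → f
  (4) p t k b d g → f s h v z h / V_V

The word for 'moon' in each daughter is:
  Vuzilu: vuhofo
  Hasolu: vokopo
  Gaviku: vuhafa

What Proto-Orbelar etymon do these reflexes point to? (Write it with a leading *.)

Position 3: Vuzilu has h, Hasolu has k, Gaviku has h. Hasolu preserves k here (none of its changes turn any other segment into k), so the proto-segment is *k.
Position 4: Vuzilu has o, Hasolu has o, Gaviku has a. Gaviku preserves a here (none of its changes turn any other segment into a), so the proto-segment is *a.
Continuing position by position gives *vukapa; check it forward:
Vuzilu: start from *vukapa.
  rule 1 (intervocalic lenition): vukapa → vuhafa
  rule 2: no change — vuhafa
  rule 3 (vowel merger): vuhafa → vuhofo
  ⇒ Vuzilu vuhofo
Hasolu: *vukapa
  vukapa → vokapa   [vowel merger]
  vokapa → vokopo   [vowel merger]
  giving Hasolu vokopo.
Gaviku: *vukapa > vukafa > vuhafa  (by unconditioned shift, intervocalic lenition)
*vukapa is the unique common source.

*vukapa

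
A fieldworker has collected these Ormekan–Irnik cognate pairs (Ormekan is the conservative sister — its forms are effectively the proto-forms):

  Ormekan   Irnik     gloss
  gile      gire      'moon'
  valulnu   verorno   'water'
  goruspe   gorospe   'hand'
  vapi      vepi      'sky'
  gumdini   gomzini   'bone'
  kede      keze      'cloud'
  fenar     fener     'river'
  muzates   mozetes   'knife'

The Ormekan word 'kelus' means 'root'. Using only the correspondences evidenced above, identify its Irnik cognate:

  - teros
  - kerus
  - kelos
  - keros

keros

valulnu ~ verorno — Ormekan l corresponds to Irnik r between vowels (before a back vowel).
valulnu ~ verorno, goruspe ~ gorospe — Ormekan u corresponds to Irnik o after a consonant, before a consonant other than r, m, n, p, b, f, v.
Applying these to Ormekan 'kelus':
  kelus → kerus   (l→r between vowels (before a back vowel))
  kerus → keros   (u→o after a consonant, before a consonant other than r, m, n, p, b, f, v)
So the Irnik cognate is 'keros'.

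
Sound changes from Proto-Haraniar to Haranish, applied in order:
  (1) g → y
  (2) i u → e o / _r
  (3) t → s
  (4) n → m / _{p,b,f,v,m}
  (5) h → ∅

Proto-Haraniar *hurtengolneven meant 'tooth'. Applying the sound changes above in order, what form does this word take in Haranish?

orsenyolneven

Haranish: start from *hurtengolneven.
  rule 1 (unconditioned shift): hurtengolneven → hurtenyolneven
  rule 2 (pre-rhotic lowering): hurtenyolneven → hortenyolneven
  rule 3 (unconditioned shift): hortenyolneven → horsenyolneven
  rule 4: no change — horsenyolneven
  rule 5 (h-loss): horsenyolneven → orsenyolneven
  ⇒ Haranish orsenyolneven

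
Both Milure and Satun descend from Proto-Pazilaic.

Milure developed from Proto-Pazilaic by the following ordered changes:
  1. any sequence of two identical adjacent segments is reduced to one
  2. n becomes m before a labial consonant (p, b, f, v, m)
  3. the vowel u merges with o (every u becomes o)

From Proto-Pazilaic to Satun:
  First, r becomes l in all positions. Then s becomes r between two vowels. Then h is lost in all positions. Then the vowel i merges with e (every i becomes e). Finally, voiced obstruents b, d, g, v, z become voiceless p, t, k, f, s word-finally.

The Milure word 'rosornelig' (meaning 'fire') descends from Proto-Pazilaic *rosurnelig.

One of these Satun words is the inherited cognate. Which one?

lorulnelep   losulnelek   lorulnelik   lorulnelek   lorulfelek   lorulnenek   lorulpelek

lorulnelek

Satun: start from *rosurnelig.
  rule 1 (unconditioned shift): rosurnelig → losulnelig
  rule 2 (rhotacism): losulnelig → lorulnelig
  rule 3: no change — lorulnelig
  rule 4 (vowel merger): lorulnelig → lorulneleg
  rule 5 (final devoicing): lorulneleg → lorulnelek
  ⇒ Satun lorulnelek
Only 'lorulnelek' matches the regular Satun development of *rosurnelig.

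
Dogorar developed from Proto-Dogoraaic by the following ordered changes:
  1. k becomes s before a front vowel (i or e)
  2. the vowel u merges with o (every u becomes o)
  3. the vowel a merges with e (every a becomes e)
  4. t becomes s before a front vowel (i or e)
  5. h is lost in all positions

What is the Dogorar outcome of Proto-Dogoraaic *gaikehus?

Dogorar: *gaikehus > gaisehus > gaisehos > geisehos > geiseos  (by palatalisation, vowel merger, vowel merger, h-loss)

geiseos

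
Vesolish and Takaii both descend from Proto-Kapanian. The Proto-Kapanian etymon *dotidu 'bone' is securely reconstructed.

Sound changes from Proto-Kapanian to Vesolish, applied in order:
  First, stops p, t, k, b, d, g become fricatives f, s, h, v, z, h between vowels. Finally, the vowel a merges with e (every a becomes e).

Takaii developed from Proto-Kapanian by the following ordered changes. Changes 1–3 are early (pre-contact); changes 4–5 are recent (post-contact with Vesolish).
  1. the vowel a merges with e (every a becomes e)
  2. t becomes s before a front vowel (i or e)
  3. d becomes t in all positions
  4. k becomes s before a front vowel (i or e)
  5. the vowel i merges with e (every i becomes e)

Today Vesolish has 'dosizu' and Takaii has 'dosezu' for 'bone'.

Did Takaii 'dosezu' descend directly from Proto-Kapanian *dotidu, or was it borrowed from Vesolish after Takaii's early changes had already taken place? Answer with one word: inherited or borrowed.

borrowed

If inherited, *dotidu would pass through all of Takaii's changes:
Takaii: *dotidu
  dotidu (rule 1 does not apply)
  dotidu → dosidu   [palatalisation]
  dosidu → tositu   [unconditioned shift]
  tositu (rule 4 does not apply)
  tositu → tosetu   [vowel merger]
  giving Takaii tosetu.
If borrowed from Vesolish 'dosizu' after the early changes, it would undergo only the recent ones:
  rule 4 (palatalisation): no change (dosizu)
  rule 5 (vowel merger): dosizu → dosezu
  ⇒ as a loan: dosezu
Takaii 'dosezu' matches the loan outcome 'dosezu', not the inherited 'tosetu' — it skipped the early Takaii changes, so it was borrowed from Vesolish.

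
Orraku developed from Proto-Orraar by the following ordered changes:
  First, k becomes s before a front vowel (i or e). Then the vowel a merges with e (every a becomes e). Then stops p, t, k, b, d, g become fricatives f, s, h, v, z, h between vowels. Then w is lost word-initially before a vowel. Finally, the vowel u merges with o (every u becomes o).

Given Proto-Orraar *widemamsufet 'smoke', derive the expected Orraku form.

izememsofet

Orraku: *widemamsufet
  widemamsufet (rule 1 does not apply)
  widemamsufet → widememsufet   [vowel merger]
  widememsufet → wizememsufet   [intervocalic lenition]
  wizememsufet → izememsufet   [glide loss]
  izememsufet → izememsofet   [vowel merger]
  giving Orraku izememsofet.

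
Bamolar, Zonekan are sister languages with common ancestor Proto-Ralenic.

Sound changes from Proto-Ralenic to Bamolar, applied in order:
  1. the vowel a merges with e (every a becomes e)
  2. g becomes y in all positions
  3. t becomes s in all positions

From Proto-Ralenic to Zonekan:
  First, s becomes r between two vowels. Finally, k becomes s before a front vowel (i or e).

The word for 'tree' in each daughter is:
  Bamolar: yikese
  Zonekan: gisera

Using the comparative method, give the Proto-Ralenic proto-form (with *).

Position 3: Bamolar has k, Zonekan has s. Bamolar preserves k here (none of its changes turn any other segment into k), so the proto-segment is *k.
Position 1: Bamolar has y, Zonekan has g. Zonekan preserves g here (none of its changes turn any other segment into g), so the proto-segment is *g.
Position 6: Bamolar has e, Zonekan has a. Zonekan preserves a here (none of its changes turn any other segment into a), so the proto-segment is *a.
Verify the candidate proto-form against each daughter:
Bamolar: *gikesa > gikese > yikese  (by vowel merger, unconditioned shift)
Zonekan: *gikesa
  gikesa → gikera   [rhotacism]
  gikera → gisera   [palatalisation]
  giving Zonekan gisera.
No other proto-form is consistent with every reflex, so the reconstruction is *gikesa.

*gikesa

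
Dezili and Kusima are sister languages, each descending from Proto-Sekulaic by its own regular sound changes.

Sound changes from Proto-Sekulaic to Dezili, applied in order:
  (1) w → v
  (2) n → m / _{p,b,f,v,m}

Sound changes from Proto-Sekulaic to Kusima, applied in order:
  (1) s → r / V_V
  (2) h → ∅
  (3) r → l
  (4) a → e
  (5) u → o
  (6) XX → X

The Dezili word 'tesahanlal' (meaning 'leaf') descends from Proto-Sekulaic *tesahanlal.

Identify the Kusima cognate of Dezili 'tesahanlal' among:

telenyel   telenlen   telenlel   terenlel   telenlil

telenlel

Kusima: *tesahanlal
  tesahanlal → terahanlal   [rhotacism]
  terahanlal → teraanlal   [h-loss]
  teraanlal → telaanlal   [unconditioned shift]
  telaanlal → teleenlel   [vowel merger]
  teleenlel (rule 5 does not apply)
  teleenlel → telenlel   [degemination]
  giving Kusima telenlel.
The other candidates each miss or misapply at least one Kusima change.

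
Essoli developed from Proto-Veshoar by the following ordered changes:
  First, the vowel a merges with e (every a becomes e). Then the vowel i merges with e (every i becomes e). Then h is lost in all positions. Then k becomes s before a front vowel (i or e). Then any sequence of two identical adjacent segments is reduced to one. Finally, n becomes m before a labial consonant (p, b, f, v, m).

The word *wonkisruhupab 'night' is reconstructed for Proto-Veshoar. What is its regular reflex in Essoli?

wonsesrupeb

Essoli: start from *wonkisruhupab.
  rule 1 (vowel merger): wonkisruhupab → wonkisruhupeb
  rule 2 (vowel merger): wonkisruhupeb → wonkesruhupeb
  rule 3 (h-loss): wonkesruhupeb → wonkesruupeb
  rule 4 (palatalisation): wonkesruupeb → wonsesruupeb
  rule 5 (degemination): wonsesruupeb → wonsesrupeb
  rule 6: no change — wonsesrupeb
  ⇒ Essoli wonsesrupeb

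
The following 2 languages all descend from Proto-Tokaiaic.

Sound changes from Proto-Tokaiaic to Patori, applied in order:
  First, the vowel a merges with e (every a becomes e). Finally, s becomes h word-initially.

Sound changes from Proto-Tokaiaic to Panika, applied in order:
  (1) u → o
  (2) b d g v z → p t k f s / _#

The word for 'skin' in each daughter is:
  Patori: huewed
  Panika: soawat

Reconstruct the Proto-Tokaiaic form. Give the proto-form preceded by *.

*suawad

Position 2: Patori has u, Panika has o. Patori preserves u here (none of its changes turn any other segment into u), so the proto-segment is *u.
Position 1: Patori has h, Panika has s. Taking the neighbouring segments as reconstructed: Patori h could go back to *s or *h; Panika s can only go back to *s — the one source consistent with every daughter is *s.
Position 3: Patori has e, Panika has a. Panika preserves a here (none of its changes turn any other segment into a), so the proto-segment is *a.
Verify the candidate proto-form against each daughter:
Patori: *suawad
  suawad → suewed   [vowel merger]
  suewed → huewed   [debuccalisation]
  giving Patori huewed.
Panika: *suawad
  suawad → soawad   [vowel merger]
  soawad → soawat   [final devoicing]
  giving Panika soawat.
*suawad is the unique common source.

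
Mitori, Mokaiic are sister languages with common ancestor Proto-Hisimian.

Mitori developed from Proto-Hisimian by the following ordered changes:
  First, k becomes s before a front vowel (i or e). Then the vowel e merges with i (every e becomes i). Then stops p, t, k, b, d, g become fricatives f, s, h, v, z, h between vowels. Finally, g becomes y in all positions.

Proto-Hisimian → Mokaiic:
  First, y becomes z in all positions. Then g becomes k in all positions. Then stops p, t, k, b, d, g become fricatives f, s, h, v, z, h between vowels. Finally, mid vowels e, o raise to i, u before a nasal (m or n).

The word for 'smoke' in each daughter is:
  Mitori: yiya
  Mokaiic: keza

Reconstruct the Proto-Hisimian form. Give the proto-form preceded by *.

Position 2: Mitori has i, Mokaiic has e. Mokaiic preserves e here (none of its changes turn any other segment into e), so the proto-segment is *e.
Position 3: Mitori has y, Mokaiic has z. Taking the neighbouring segments as reconstructed: Mitori y can only go back to *y; Mokaiic z could go back to *d or *z or *y — the one source consistent with every daughter is *y.
Position 1: Mitori has y, Mokaiic has k. Taking the neighbouring segments as reconstructed: Mitori y could go back to *g or *y; Mokaiic k could go back to *k or *g — the one source consistent with every daughter is *g.
Continuing position by position gives *geya; check it forward:
Mitori: start from *geya.
  rule 1: no change — geya
  rule 2 (vowel merger): geya → giya
  rule 3: no change — giya
  rule 4 (unconditioned shift): giya → yiya
  ⇒ Mitori yiya
Mokaiic: start from *geya.
  rule 1 (unconditioned shift): geya → geza
  rule 2 (unconditioned shift): geza → keza
  rule 3: no change — keza
  rule 4: no change — keza
  ⇒ Mokaiic keza
*geya is the unique common source.

*geya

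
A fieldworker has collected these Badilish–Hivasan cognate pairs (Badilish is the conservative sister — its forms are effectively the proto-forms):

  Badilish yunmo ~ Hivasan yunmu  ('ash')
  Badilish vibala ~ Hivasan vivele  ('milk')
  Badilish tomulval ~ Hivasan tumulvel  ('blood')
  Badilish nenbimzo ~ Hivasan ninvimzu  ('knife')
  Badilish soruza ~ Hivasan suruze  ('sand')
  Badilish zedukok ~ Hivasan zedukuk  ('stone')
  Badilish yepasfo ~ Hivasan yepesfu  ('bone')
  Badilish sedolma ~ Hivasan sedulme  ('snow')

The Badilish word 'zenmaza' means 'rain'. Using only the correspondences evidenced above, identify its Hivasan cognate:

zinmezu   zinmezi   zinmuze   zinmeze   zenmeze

zinmeze

nenbimzo ~ ninvimzu — Badilish e corresponds to Hivasan i after a consonant, before a nasal.
vibala ~ vivele, tomulval ~ tumulvel — Badilish a corresponds to Hivasan e after a consonant, before a consonant other than r, m, n, p, b, f, v.
vibala ~ vivele, soruza ~ suruze — Badilish a corresponds to Hivasan e word-finally.
Applying these to Badilish 'zenmaza':
  zenmaza → zinmaza   (e→i after a consonant, before a nasal)
  zinmaza → zinmeza   (a→e after a consonant, before a consonant other than r, m, n, p, b, f, v)
  zinmeza → zinmeze   (a→e word-finally)
So the Hivasan cognate is 'zinmeze'.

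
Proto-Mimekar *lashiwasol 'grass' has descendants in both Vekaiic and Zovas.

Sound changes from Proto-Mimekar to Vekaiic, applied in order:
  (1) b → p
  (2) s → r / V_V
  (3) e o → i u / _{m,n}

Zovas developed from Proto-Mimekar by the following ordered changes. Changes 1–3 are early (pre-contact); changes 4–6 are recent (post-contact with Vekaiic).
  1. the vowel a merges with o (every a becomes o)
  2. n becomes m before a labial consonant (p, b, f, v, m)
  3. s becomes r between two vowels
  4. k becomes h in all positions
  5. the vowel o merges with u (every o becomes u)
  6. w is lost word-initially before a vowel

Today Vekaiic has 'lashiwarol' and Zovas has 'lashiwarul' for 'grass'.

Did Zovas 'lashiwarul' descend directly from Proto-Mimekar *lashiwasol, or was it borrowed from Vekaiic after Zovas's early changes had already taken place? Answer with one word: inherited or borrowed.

borrowed

If inherited, *lashiwasol would pass through all of Zovas's changes:
Zovas: *lashiwasol
  lashiwasol → loshiwosol   [vowel merger]
  loshiwosol (rule 2 does not apply)
  loshiwosol → loshiworol   [rhotacism]
  loshiworol (rule 4 does not apply)
  loshiworol → lushiwurul   [vowel merger]
  lushiwurul (rule 6 does not apply)
  giving Zovas lushiwurul.
If borrowed from Vekaiic 'lashiwarol' after the early changes, it would undergo only the recent ones:
  rule 4 (unconditioned shift): no change (lashiwarol)
  rule 5 (vowel merger): lashiwarol → lashiwarul
  rule 6 (glide loss): no change (lashiwarul)
  ⇒ as a loan: lashiwarul
Zovas 'lashiwarul' matches the loan outcome 'lashiwarul', not the inherited 'lushiwurul' — it skipped the early Zovas changes, so it was borrowed from Vekaiic.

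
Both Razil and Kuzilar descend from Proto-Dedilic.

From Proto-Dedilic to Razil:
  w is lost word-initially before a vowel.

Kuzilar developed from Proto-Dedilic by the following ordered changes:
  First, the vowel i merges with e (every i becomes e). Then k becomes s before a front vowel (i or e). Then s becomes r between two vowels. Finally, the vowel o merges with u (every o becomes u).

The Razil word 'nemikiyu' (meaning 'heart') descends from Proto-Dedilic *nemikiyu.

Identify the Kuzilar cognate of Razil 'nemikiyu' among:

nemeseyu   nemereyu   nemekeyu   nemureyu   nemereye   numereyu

Kuzilar: *nemikiyu
  nemikiyu → nemekeyu   [vowel merger]
  nemekeyu → nemeseyu   [palatalisation]
  nemeseyu → nemereyu   [rhotacism]
  nemereyu (rule 4 does not apply)
  giving Kuzilar nemereyu.
The other candidates each miss or misapply at least one Kuzilar change.

nemereyu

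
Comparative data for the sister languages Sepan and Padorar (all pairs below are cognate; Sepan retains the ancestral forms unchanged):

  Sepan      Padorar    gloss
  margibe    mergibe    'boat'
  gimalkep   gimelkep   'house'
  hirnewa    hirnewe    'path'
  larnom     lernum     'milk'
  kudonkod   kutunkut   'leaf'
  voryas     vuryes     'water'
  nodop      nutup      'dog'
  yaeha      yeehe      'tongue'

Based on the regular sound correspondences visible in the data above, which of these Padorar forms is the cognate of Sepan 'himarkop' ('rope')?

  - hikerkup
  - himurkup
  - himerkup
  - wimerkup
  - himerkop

margibe ~ mergibe, larnom ~ lernum — Sepan a corresponds to Padorar e after a consonant, before r.
nodop ~ nutup — Sepan o corresponds to Padorar u after a consonant, before a labial obstruent.
Applying these to Sepan 'himarkop':
  himarkop → himerkop   (a→e after a consonant, before r)
  himerkop → himerkup   (o→u after a consonant, before a labial obstruent)
So the Padorar cognate is 'himerkup'.

himerkup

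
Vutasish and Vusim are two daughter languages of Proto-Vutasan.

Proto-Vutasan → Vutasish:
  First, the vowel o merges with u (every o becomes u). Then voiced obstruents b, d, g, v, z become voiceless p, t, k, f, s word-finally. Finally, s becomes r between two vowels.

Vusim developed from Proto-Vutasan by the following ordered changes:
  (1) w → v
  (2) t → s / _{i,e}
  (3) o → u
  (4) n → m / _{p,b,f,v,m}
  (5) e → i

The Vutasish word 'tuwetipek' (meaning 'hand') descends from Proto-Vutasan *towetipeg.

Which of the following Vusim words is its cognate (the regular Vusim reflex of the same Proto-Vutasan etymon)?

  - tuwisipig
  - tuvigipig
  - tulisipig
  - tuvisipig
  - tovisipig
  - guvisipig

tuvisipig

Vusim: *towetipeg
  towetipeg → tovetipeg   [unconditioned shift]
  tovetipeg → tovesipeg   [palatalisation]
  tovesipeg → tuvesipeg   [vowel merger]
  tuvesipeg (rule 4 does not apply)
  tuvesipeg → tuvisipig   [vowel merger]
  giving Vusim tuvisipig.
Among the options, 'tuvisipig' alone shows every Vusim change applied in order.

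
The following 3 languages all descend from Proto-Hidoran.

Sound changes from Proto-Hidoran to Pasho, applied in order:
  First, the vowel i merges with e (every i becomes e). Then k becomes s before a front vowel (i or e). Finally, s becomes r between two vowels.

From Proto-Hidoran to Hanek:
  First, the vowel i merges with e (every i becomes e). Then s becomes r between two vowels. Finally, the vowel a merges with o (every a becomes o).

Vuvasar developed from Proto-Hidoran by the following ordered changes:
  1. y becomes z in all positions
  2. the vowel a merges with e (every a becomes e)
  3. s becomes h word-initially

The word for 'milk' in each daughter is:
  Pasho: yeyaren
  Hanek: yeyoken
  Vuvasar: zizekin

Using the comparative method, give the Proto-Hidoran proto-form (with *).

*yiyakin

Position 1: Pasho has y, Hanek has y, Vuvasar has z. Pasho preserves y here (none of its changes turn any other segment into y), so the proto-segment is *y.
Position 3: Pasho has y, Hanek has y, Vuvasar has z. Pasho preserves y here (none of its changes turn any other segment into y), so the proto-segment is *y.
Verify the candidate proto-form against each daughter:
Pasho: *yiyakin
  yiyakin → yeyaken   [vowel merger]
  yeyaken → yeyasen   [palatalisation]
  yeyasen → yeyaren   [rhotacism]
  giving Pasho yeyaren.
Hanek: *yiyakin > yeyaken > yeyoken  (by vowel merger, vowel merger)
Vuvasar: start from *yiyakin.
  rule 1 (unconditioned shift): yiyakin → zizakin
  rule 2 (vowel merger): zizakin → zizekin
  rule 3: no change — zizekin
  ⇒ Vuvasar zizekin
No other proto-form is consistent with every reflex, so the reconstruction is *yiyakin.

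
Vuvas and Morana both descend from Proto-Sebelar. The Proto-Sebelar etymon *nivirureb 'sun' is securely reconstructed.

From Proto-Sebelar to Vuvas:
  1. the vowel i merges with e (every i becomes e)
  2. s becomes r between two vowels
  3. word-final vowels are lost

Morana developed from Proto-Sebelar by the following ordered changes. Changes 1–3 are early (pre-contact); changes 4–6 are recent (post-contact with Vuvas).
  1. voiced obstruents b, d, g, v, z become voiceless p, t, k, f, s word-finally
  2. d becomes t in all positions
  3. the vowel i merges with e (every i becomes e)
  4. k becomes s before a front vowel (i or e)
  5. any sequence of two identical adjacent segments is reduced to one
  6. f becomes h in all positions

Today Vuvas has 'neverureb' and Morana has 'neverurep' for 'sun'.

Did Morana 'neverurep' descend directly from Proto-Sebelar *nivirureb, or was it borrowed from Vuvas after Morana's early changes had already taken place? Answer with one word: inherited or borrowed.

inherited

If inherited, *nivirureb would pass through all of Morana's changes:
Morana: start from *nivirureb.
  rule 1 (final devoicing): nivirureb → nivirurep
  rule 2: no change — nivirurep
  rule 3 (vowel merger): nivirurep → neverurep
  rule 4: no change — neverurep
  rule 5: no change — neverurep
  rule 6: no change — neverurep
  ⇒ Morana neverurep
If borrowed from Vuvas 'neverureb' after the early changes, it would undergo only the recent ones:
  rule 4 (palatalisation): no change (neverureb)
  rule 5 (degemination): no change (neverureb)
  rule 6 (unconditioned shift): no change (neverureb)
  ⇒ as a loan: neverureb
Morana 'neverurep' matches the inherited outcome exactly, so it is an inherited cognate, not a loan.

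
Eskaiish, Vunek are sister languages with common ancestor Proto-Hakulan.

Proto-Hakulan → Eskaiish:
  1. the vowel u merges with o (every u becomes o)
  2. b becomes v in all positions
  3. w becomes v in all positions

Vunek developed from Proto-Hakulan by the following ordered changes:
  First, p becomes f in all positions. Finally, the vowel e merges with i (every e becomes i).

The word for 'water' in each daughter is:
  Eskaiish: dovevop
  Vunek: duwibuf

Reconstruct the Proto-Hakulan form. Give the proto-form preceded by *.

Position 2: Eskaiish has o, Vunek has u. Vunek preserves u here (none of its changes turn any other segment into u), so the proto-segment is *u.
Position 4: Eskaiish has e, Vunek has i. Eskaiish preserves e here (none of its changes turn any other segment into e), so the proto-segment is *e.
Position 5: Eskaiish has v, Vunek has b. Vunek preserves b here (none of its changes turn any other segment into b), so the proto-segment is *b.
Continuing position by position gives *duwebup; check it forward:
Eskaiish: *duwebup > dowebop > dowevop > dovevop  (by vowel merger, unconditioned shift, unconditioned shift)
Vunek: *duwebup
  duwebup → duwebuf   [unconditioned shift]
  duwebuf → duwibuf   [vowel merger]
  giving Vunek duwibuf.
No other proto-form is consistent with every reflex, so the reconstruction is *duwebup.

*duwebup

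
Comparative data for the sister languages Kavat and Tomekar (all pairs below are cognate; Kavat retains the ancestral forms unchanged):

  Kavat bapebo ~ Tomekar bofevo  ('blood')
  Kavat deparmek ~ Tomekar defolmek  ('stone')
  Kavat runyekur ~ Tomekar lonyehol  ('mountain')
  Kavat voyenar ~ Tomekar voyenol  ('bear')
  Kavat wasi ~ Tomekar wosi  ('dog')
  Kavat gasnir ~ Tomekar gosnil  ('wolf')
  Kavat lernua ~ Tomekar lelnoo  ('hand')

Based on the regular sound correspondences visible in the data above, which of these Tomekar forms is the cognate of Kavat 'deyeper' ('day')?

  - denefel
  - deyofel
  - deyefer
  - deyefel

bapebo ~ bofevo — Kavat p corresponds to Tomekar f between vowels (before a front vowel).
runyekur ~ lonyehol, voyenar ~ voyenol — Kavat r corresponds to Tomekar l word-finally.
Applying these to Kavat 'deyeper':
  deyeper → deyefer   (p→f between vowels (before a front vowel))
  deyefer → deyefel   (r→l word-finally)
So the Tomekar cognate is 'deyefel'.

deyefel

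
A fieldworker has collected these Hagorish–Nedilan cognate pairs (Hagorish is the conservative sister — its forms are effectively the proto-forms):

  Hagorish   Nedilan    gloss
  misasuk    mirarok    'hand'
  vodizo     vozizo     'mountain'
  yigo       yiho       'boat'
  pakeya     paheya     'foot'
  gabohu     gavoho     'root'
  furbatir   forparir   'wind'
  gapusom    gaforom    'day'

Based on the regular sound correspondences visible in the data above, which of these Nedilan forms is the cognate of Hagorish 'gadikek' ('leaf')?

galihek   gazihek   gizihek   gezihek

vodizo ~ vozizo — Hagorish d corresponds to Nedilan z between vowels (before a front vowel).
pakeya ~ paheya — Hagorish k corresponds to Nedilan h between vowels (before a front vowel).
Applying these to Hagorish 'gadikek':
  gadikek → gazikek   (d→z between vowels (before a front vowel))
  gazikek → gazihek   (k→h between vowels (before a front vowel))
So the Nedilan cognate is 'gazihek'.

gazihek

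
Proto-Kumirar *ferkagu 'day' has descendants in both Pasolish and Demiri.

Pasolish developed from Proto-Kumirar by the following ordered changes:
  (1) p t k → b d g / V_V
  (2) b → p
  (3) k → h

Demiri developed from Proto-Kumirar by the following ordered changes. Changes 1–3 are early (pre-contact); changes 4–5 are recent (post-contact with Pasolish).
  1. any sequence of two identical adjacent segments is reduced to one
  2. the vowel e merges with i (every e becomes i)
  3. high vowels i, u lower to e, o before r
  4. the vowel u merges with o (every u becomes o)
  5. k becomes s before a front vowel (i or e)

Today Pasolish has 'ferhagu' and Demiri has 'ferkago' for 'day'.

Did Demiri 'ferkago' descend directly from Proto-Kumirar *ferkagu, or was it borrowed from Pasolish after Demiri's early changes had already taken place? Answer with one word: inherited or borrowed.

inherited

If inherited, *ferkagu would pass through all of Demiri's changes:
Demiri: *ferkagu > firkagu > ferkagu > ferkago  (by vowel merger, pre-rhotic lowering, vowel merger)
If borrowed from Pasolish 'ferhagu' after the early changes, it would undergo only the recent ones:
  rule 4 (vowel merger): ferhagu → ferhago
  rule 5 (palatalisation): no change (ferhago)
  ⇒ as a loan: ferhago
Demiri 'ferkago' matches the inherited outcome exactly, so it is an inherited cognate, not a loan.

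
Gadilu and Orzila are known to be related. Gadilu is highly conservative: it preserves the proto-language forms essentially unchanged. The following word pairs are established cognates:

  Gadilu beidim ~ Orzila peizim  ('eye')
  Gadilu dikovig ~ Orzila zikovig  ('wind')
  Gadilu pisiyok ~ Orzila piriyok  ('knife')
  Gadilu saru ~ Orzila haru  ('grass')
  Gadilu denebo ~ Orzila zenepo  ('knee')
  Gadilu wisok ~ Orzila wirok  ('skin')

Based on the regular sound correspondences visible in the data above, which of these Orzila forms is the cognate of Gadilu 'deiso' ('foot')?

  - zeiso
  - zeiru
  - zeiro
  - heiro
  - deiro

zeiro

denebo ~ zenepo — Gadilu d corresponds to Orzila z word-initially before a front vowel.
wisok ~ wirok — Gadilu s corresponds to Orzila r between vowels (before a back vowel).
Applying these to Gadilu 'deiso':
  deiso → zeiso   (d→z word-initially before a front vowel)
  zeiso → zeiro   (s→r between vowels (before a back vowel))
So the Orzila cognate is 'zeiro'.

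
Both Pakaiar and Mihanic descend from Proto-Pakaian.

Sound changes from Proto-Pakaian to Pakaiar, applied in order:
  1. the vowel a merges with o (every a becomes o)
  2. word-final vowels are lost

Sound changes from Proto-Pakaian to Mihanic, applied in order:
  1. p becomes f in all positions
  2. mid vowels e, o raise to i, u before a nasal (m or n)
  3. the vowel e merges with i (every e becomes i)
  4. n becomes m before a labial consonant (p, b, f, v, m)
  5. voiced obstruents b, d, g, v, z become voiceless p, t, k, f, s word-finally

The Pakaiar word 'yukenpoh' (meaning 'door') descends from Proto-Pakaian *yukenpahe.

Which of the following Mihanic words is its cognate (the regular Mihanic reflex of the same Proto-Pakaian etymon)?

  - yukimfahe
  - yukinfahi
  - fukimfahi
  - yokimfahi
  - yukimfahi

Mihanic: *yukenpahe > yukenfahe > yukinfahe > yukinfahi > yukimfahi  (by unconditioned shift, pre-nasal raising, vowel merger, nasal place assimilation)
Only 'yukimfahi' matches the regular Mihanic development of *yukenpahe.

yukimfahi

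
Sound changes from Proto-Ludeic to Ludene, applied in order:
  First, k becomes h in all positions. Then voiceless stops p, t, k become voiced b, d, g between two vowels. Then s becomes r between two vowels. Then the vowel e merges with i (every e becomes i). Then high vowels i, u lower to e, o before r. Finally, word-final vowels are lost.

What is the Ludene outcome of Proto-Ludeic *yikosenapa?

Ludene: *yikosenapa
  yikosenapa → yihosenapa   [unconditioned shift]
  yihosenapa → yihosenaba   [intervocalic voicing]
  yihosenaba → yihorenaba   [rhotacism]
  yihorenaba → yihorinaba   [vowel merger]
  yihorinaba (rule 5 does not apply)
  yihorinaba → yihorinab   [apocope]
  giving Ludene yihorinab.

yihorinab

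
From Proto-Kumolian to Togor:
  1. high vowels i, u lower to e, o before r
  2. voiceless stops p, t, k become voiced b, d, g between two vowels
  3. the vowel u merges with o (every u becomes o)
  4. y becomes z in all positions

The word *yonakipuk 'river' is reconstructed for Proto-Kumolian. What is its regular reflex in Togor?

Togor: *yonakipuk
  yonakipuk (rule 1 does not apply)
  yonakipuk → yonagibuk   [intervocalic voicing]
  yonagibuk → yonagibok   [vowel merger]
  yonagibok → zonagibok   [unconditioned shift]
  giving Togor zonagibok.

zonagibok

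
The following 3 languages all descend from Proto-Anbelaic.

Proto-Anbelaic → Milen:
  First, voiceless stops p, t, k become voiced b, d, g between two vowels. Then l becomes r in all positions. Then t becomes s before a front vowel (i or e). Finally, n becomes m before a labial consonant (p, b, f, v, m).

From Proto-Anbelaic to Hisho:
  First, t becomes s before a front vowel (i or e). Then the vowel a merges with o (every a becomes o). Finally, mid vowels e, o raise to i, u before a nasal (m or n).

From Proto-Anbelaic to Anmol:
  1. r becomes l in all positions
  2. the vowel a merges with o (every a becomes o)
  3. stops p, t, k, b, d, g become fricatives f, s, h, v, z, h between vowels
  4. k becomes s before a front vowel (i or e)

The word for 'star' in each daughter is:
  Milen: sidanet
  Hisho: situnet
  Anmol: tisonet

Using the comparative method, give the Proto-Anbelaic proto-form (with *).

*titanet

Position 4: Milen has a, Hisho has u, Anmol has o. Milen preserves a here (none of its changes turn any other segment into a), so the proto-segment is *a.
Position 3: Milen has d, Hisho has t, Anmol has s. Hisho preserves t here (none of its changes turn any other segment into t), so the proto-segment is *t.
Position 1: Milen has s, Hisho has s, Anmol has t. Anmol preserves t here (none of its changes turn any other segment into t), so the proto-segment is *t.
Verify the candidate proto-form against each daughter:
Milen: start from *titanet.
  rule 1 (intervocalic voicing): titanet → tidanet
  rule 2: no change — tidanet
  rule 3 (palatalisation): tidanet → sidanet
  rule 4: no change — sidanet
  ⇒ Milen sidanet
Hisho: start from *titanet.
  rule 1 (palatalisation): titanet → sitanet
  rule 2 (vowel merger): sitanet → sitonet
  rule 3 (pre-nasal raising): sitonet → situnet
  ⇒ Hisho situnet
Anmol: *titanet
  titanet (rule 1 does not apply)
  titanet → titonet   [vowel merger]
  titonet → tisonet   [intervocalic lenition]
  tisonet (rule 4 does not apply)
  giving Anmol tisonet.
Only *titanet yields all of Milen sidanet, Hisho situnet, Anmol tisonet.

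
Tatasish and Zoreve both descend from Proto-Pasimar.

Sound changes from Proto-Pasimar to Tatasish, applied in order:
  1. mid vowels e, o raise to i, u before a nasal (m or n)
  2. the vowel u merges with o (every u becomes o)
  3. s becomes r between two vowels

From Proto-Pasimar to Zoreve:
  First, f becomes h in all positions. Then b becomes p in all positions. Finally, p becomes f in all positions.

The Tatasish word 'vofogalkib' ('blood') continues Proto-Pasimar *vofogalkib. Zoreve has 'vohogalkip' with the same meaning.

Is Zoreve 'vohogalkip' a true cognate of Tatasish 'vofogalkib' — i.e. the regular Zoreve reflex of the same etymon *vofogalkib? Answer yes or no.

Derive the expected Zoreve reflex of *vofogalkib:
Zoreve: *vofogalkib
  vofogalkib → vohogalkib   [unconditioned shift]
  vohogalkib → vohogalkip   [unconditioned shift]
  vohogalkip → vohogalkif   [unconditioned shift]
  giving Zoreve vohogalkif.
The regular Zoreve reflex would be 'vohogalkif', but the attested form is 'vohogalkip'. The correspondence is irregular, so they are not cognates (the Zoreve form has a different source).

no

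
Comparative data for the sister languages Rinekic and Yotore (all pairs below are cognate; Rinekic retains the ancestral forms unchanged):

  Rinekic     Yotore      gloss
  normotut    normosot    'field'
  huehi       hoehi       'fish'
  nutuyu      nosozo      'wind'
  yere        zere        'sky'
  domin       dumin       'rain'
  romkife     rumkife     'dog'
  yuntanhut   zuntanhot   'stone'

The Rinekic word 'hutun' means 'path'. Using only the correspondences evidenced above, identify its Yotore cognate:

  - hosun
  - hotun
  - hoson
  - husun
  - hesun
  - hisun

normotut ~ normosot, nutuyu ~ nosozo — Rinekic u corresponds to Yotore o after a consonant, before a consonant other than r, m, n, p, b, f, v.
normotut ~ normosot, nutuyu ~ nosozo — Rinekic t corresponds to Yotore s between vowels (before a back vowel).
Applying these to Rinekic 'hutun':
  hutun → hotun   (u→o after a consonant, before a consonant other than r, m, n, p, b, f, v)
  hotun → hosun   (t→s between vowels (before a back vowel))
So the Yotore cognate is 'hosun'.

hosun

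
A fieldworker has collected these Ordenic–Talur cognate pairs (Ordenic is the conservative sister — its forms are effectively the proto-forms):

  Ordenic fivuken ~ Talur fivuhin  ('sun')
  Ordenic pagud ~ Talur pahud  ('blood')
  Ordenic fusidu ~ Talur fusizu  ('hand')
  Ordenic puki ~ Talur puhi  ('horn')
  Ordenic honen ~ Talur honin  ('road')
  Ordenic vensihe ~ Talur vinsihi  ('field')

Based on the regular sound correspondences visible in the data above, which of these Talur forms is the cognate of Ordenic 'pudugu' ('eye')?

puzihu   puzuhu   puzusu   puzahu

fusidu ~ fusizu — Ordenic d corresponds to Talur z between vowels (before a back vowel).
pagud ~ pahud — Ordenic g corresponds to Talur h between vowels (before a back vowel).
Applying these to Ordenic 'pudugu':
  pudugu → puzugu   (d→z between vowels (before a back vowel))
  puzugu → puzuhu   (g→h between vowels (before a back vowel))
So the Talur cognate is 'puzuhu'.

puzuhu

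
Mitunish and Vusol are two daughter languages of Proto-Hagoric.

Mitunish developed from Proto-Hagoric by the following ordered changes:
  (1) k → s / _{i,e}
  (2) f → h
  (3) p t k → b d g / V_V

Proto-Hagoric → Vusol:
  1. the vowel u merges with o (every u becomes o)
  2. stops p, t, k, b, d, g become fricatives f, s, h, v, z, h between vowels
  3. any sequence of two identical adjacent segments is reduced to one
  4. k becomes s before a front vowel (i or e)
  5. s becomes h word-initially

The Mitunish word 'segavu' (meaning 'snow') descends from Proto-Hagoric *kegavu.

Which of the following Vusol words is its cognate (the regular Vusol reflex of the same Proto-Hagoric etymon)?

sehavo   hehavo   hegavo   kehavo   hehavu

hehavo

Vusol: *kegavu > kegavo > kehavo > sehavo > hehavo  (by vowel merger, intervocalic lenition, palatalisation, debuccalisation)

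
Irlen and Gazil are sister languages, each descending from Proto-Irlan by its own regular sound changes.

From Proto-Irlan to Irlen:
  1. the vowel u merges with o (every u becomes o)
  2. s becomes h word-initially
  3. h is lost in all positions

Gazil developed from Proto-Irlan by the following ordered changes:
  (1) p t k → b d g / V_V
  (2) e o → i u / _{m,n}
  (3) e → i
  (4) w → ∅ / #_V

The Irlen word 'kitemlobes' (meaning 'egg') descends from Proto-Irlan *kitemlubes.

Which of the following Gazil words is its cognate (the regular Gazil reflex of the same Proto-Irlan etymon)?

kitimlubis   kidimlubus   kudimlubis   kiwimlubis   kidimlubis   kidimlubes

Gazil: *kitemlubes > kidemlubes > kidimlubes > kidimlubis  (by intervocalic voicing, pre-nasal raising, vowel merger)
Among the options, 'kidimlubis' alone shows every Gazil change applied in order.

kidimlubis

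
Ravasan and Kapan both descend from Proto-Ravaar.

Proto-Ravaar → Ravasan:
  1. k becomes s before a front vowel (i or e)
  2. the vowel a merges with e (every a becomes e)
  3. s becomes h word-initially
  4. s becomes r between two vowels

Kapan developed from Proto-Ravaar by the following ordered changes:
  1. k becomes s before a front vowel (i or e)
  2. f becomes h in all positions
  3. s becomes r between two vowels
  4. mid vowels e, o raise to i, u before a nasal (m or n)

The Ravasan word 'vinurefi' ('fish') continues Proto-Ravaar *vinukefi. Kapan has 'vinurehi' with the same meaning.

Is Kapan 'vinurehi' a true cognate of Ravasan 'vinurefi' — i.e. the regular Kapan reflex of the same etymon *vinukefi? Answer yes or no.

Derive the expected Kapan reflex of *vinukefi:
Kapan: start from *vinukefi.
  rule 1 (palatalisation): vinukefi → vinusefi
  rule 2 (unconditioned shift): vinusefi → vinusehi
  rule 3 (rhotacism): vinusehi → vinurehi
  rule 4: no change — vinurehi
  ⇒ Kapan vinurehi
Kapan 'vinurehi' matches the regular reflex exactly, so the pair is cognate.

yes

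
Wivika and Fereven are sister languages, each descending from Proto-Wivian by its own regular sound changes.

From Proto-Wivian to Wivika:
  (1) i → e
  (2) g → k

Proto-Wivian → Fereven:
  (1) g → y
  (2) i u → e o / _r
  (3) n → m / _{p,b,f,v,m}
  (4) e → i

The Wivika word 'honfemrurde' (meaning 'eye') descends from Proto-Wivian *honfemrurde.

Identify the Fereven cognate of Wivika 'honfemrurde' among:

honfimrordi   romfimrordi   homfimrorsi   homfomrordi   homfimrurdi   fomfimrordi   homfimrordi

Fereven: start from *honfemrurde.
  rule 1: no change — honfemrurde
  rule 2 (pre-rhotic lowering): honfemrurde → honfemrorde
  rule 3 (nasal place assimilation): honfemrorde → homfemrorde
  rule 4 (vowel merger): homfemrorde → homfimrordi
  ⇒ Fereven homfimrordi
The other candidates each miss or misapply at least one Fereven change.

homfimrordi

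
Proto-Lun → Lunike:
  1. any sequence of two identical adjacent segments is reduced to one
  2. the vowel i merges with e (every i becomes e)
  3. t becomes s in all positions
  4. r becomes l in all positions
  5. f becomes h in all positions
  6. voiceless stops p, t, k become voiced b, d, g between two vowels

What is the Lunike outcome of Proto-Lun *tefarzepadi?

Lunike: *tefarzepadi
  tefarzepadi (rule 1 does not apply)
  tefarzepadi → tefarzepade   [vowel merger]
  tefarzepade → sefarzepade   [unconditioned shift]
  sefarzepade → sefalzepade   [unconditioned shift]
  sefalzepade → sehalzepade   [unconditioned shift]
  sehalzepade → sehalzebade   [intervocalic voicing]
  giving Lunike sehalzebade.

sehalzebade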